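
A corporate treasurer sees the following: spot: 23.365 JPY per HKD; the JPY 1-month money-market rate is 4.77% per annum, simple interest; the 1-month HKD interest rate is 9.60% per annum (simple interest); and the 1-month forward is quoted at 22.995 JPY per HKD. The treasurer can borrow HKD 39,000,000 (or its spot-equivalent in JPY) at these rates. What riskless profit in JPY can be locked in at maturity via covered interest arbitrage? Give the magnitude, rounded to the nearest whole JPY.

T = 1/12 years.
Route A — deposit HKD, sell forward: 39,000,000 × 1.008000 × 22.995 = JPY 903,979,440.00.
Route B — convert at spot, deposit JPY: 39,000,000 × 23.365 × 1.003975 = JPY 914,857,159.13.
The quoted forward undervalues HKD, so borrow HKD, convert to JPY at spot, deposit the JPY at 4.77%, and buy HKD forward at 22.995 to cover the loan.
Profit = 914,857,159.13 − 903,979,440.00 = JPY 10,877,719.

JPY 10,877,719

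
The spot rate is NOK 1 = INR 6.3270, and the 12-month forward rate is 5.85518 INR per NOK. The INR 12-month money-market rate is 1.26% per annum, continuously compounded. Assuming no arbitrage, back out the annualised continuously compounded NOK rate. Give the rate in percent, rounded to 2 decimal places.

9.01%

T = 1 year.
By CIP, F/S equals the INR-to-NOK growth ratio: 5.85518/6.327 = 0.9254275.
The INR side grows by e^(0.0126×1) = 1.0126797.
So the NOK growth factor = 1.0942831.
r = ln(1.0942831)/1 = 0.090099 → 9.01%.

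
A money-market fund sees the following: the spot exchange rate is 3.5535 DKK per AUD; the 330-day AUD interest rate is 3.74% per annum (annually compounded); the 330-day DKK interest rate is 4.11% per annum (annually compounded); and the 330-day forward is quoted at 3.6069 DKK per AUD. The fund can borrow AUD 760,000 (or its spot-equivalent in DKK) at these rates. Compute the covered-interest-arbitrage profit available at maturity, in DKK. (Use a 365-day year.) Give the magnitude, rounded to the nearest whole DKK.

DKK 32,953

T = 330/365 years.
Keep in AUD, deliver into the forward: 760,000·1.033753878·3.6069 = DKK 2,833,771.62.
Swap to DKK now, deposit: 760,000·3.5535·1.037086757 = DKK 2,800,818.72.
The quoted forward overvalues AUD, so borrow DKK, buy AUD at spot, deposit the AUD at 3.74%, and sell the proceeds forward at 3.6069.
Profit = 2,833,771.62 − 2,800,818.72 = DKK 32,953.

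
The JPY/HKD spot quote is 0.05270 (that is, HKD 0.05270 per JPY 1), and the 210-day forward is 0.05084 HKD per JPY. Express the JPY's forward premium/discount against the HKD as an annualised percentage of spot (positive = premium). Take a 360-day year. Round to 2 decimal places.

T = 210/360 years.
Period premium: (0.05084 − 0.0527)/0.0527 = -0.0352941.
Annualise by dividing by T: -0.0352941 / (210/360) = -0.060504 → -6.05%.

-6.05%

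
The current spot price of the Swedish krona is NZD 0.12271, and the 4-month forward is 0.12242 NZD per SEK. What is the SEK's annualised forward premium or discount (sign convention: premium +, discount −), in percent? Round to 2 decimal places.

-0.71%

T = 4/12 years.
SEK trades forward at -0.23633% vs spot over the period.
Per annum: -0.0023633 / (4/12) = -0.007090 = -0.71%.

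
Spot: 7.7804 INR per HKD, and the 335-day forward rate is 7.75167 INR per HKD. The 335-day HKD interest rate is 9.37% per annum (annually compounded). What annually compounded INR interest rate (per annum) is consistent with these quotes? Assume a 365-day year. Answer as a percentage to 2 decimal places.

T = 335/365 years.
CIP gives F = S · g_INR/g_HKD, so g_INR/g_HKD = 7.75167/7.7804 = 0.9963074.
The HKD side grows by (1 + 0.0937)^(335/365) = 1.0856782.
So the INR growth factor = 1.0816692.
r = 1.0816692^(365/335) − 1 = 0.089300 → 8.93%.

8.93%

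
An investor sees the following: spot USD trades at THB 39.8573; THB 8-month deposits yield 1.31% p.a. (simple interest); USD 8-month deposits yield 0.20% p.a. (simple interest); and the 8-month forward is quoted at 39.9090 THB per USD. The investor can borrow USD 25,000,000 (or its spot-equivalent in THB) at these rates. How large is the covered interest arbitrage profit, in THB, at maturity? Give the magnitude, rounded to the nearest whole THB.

T = 8/12 years.
Invest the USD and cover forward: 25,000,000 × 1.00133333333 × 39.9090 = THB 999,055,300.00.
Convert at spot and invest in THB: 25,000,000 × 39.8573 × 1.00873333333 = THB 1,005,134,677.16.
The quoted forward undervalues USD, so borrow USD, convert to THB at spot, deposit the THB at 1.31%, and buy USD forward at 39.9090 to cover the loan.
The gap between the two covered legs is THB 6,079,377.

THB 6,079,377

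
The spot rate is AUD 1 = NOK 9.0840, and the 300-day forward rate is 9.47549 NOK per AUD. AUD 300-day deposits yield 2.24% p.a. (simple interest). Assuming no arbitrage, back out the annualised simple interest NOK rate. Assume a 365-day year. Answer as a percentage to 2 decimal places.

7.58%

T = 300/365 years.
By CIP, F/S equals the NOK-to-AUD growth ratio: 9.47549/9.084 = 1.0430967.
The AUD side grows by 1 + 0.0224×300/365 = 1.018411.
Hence g_NOK = 1.0623012.
(1.0623012 − 1)/T = 0.075800, i.e. 7.58%.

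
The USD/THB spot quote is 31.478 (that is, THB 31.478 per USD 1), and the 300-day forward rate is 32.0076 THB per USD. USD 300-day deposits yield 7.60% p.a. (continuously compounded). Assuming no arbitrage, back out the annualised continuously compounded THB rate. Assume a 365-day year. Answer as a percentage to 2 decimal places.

9.63%

T = 300/365 years.
F/S = 32.0076/31.478 = 1.0168244 = (growth of THB) / (growth of USD).
The USD side grows by e^(0.0760×300/365) = 1.064458.
So the THB growth factor = 1.0823669.
Take logs: ln 1.0823669 / (300/365) = 0.096299, so 9.63%.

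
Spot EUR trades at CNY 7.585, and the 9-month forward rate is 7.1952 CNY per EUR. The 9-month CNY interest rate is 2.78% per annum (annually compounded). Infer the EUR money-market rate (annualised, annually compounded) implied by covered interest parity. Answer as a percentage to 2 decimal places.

T = 9/12 years.
F/S = 7.1952/7.585 = 0.9486091 = (growth of CNY) / (growth of EUR).
The CNY side grows by (1 + 0.0278)^(9/12) = 1.0207784.
So the EUR growth factor = 1.0760791.
r = 1.0760791^(12/9) − 1 = 0.102704 → 10.27%.

10.27%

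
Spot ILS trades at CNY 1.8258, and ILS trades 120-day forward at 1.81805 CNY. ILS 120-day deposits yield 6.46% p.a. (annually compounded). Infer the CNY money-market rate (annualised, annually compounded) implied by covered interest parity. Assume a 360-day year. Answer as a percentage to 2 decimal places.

T = 120/360 years.
CIP gives F = S · g_CNY/g_ILS, so g_CNY/g_ILS = 1.81805/1.8258 = 0.9957553.
ILS growth factor: (1 + 0.0646)^(120/360) = 1.0210856.
That pins the CNY growth at 1.0167514.
Annualise: 1.0167514^(360/120) − 1 = 0.051101 = 5.11%.

5.11%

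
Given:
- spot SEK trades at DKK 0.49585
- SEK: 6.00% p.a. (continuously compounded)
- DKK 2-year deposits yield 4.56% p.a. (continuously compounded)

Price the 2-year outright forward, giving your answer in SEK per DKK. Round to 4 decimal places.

2.0757

T = 2 years.
Growth of 1 DKK over T: e^(0.0456×2) = 1.0954881.
SEK growth factor: e^(0.0600×2) = 1.1274969.
CIP: F = S · (grow DKK)/(grow SEK) = 0.49585 × 1.0954881/1.1274969 = 0.4817732 DKK per SEK.
Invert for SEK per DKK: 1 / 0.4817732 = 2.0757.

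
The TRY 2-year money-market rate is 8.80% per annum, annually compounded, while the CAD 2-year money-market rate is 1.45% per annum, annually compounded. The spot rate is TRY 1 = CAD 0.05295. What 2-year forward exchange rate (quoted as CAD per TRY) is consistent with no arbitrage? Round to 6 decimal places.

T = 2 years.
Growth of 1 CAD over T: (1 + 0.0145)^2 = 1.0292102.
TRY growth factor: (1 + 0.0880)^2 = 1.183744.
Forward (CAD per TRY) = 0.05295 × 1.0292102 / 1.183744 = 0.04603756.

0.046038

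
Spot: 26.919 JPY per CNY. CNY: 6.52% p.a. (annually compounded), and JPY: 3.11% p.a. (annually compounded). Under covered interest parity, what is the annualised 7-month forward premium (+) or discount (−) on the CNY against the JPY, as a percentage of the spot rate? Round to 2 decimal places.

-3.22%

T = 7/12 years.
F = S · g_JPY/g_CNY = 26.919 × 1.0180258/1.037532 = 26.412907.
(F − S)/S ÷ T = (26.412907 − 26.919)/26.919/(7/12) = -0.032230 → -3.22%.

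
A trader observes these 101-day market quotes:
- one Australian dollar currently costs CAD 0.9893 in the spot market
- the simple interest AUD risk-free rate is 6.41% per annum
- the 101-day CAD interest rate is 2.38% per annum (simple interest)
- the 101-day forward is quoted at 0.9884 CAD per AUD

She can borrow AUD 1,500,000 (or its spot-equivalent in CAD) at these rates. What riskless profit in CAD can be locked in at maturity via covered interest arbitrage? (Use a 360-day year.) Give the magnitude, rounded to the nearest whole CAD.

CAD 15,404

T = 101/360 years.
Route A — deposit AUD, sell forward: 1,500,000 × 1.017983611 × 0.9884 = CAD 1,509,262.50.
Route B — convert at spot, deposit CAD: 1,500,000 × 0.9893 × 1.006677222 = CAD 1,493,858.66.
The quoted forward overvalues AUD, so borrow CAD, buy AUD at spot, deposit the AUD at 6.41%, and sell the proceeds forward at 0.9884.
Profit = 1,509,262.50 − 1,493,858.66 = CAD 15,404.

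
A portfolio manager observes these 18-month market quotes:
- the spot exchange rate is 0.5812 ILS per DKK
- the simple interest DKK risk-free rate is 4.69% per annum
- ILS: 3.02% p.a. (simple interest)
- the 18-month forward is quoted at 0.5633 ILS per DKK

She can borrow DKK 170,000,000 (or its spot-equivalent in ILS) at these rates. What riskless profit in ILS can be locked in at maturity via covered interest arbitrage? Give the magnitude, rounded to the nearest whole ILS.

ILS 782,035

T = 18/12 years.
Route A — deposit DKK, sell forward: 170,000,000 × 1.070350 × 0.5633 = ILS 102,497,786.35.
Route B — convert at spot, deposit ILS: 170,000,000 × 0.5812 × 1.045300 = ILS 103,279,821.20.
The quoted forward undervalues DKK, so borrow DKK, convert to ILS at spot, deposit the ILS at 3.02%, and buy DKK forward at 0.5633 to cover the loan.
Arbitrage profit = |102,497,786.35 − 103,279,821.20| = ILS 782,035.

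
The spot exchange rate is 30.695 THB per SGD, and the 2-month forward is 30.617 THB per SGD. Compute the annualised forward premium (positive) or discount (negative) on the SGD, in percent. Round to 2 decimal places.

-1.52%

T = 2/12 years.
Period premium: (30.617 − 30.695)/30.695 = -0.0025411.
Per annum: -0.0025411 / (2/12) = -0.015247 = -1.52%.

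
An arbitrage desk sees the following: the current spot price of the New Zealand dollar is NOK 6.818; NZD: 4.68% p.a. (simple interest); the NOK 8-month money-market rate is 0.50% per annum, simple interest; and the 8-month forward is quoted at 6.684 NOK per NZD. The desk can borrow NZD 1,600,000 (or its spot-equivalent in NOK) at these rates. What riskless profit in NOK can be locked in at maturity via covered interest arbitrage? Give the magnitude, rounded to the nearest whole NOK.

NOK 82,903

T = 8/12 years.
Invest the NZD and cover forward: 1,600,000 × 1.031200 × 6.684 = NOK 11,028,065.28.
Convert at spot and invest in NOK: 1,600,000 × 6.818 × 1.0033333333 = NOK 10,945,162.67.
The quoted forward overvalues NZD, so borrow NOK, buy NZD at spot, deposit the NZD at 4.68%, and sell the proceeds forward at 6.684.
Profit = 11,028,065.28 − 10,945,162.67 = NOK 82,903.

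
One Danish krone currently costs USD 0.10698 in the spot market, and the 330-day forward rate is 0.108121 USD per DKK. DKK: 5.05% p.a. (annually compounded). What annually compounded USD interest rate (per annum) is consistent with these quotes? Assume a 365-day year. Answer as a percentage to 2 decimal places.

6.29%

T = 330/365 years.
CIP gives F = S · g_USD/g_DKK, so g_USD/g_DKK = 0.108121/0.10698 = 1.0106655.
DKK growth factor: (1 + 0.0505)^(330/365) = 1.045549.
That pins the USD growth at 1.0567003.
Annualise: 1.0567003^(365/330) − 1 = 0.062899 = 6.29%.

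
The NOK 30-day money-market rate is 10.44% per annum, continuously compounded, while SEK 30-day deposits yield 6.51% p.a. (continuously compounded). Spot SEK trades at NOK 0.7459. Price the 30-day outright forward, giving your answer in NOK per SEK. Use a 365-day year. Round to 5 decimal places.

T = 30/365 years.
Growth of 1 NOK over T: e^(0.1044×30/365) = 1.0086177.
SEK accumulates by e^(0.0651×30/365) = 1.005365.
Forward (NOK per SEK) = 0.7459 × 1.0086177 / 1.005365 = 0.7483132.

0.74831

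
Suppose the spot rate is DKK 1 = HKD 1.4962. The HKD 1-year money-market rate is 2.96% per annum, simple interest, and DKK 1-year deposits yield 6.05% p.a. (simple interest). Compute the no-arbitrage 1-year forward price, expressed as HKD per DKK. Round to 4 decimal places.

T = 1 year.
HKD accumulates by 1 + 0.0296×1 = 1.029600.
DKK growth factor: 1 + 0.0605×1 = 1.060500.
So F = 1.4962 × 1.029600 / 1.060500 = 1.452605 (HKD/DKK).

1.4526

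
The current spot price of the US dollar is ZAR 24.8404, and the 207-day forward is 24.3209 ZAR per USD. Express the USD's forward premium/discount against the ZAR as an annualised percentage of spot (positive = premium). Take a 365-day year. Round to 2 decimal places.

-3.69%

T = 207/365 years.
Period premium: (24.3209 − 24.8404)/24.8404 = -0.0209135.
Annualise by dividing by T: -0.0209135 / (207/365) = -0.036876 → -3.69%.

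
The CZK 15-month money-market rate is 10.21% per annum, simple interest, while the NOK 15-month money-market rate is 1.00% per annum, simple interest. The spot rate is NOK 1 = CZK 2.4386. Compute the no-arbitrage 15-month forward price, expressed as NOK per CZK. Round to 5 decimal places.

T = 15/12 years.
Growth of 1 CZK over T: 1 + 0.1021×15/12 = 1.127625.
Growth of 1 NOK over T: 1 + 0.0100×15/12 = 1.012500.
Forward (CZK per NOK) = 2.4386 × 1.127625 / 1.012500 = 2.715878.
Invert for NOK per CZK: 1 / 2.715878 = 0.36821.

0.36821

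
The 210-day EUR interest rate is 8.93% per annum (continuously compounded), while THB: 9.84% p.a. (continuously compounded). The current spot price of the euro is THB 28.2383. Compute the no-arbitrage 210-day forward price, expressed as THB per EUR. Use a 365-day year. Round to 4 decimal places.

28.3865

T = 210/365 years.
THB growth factor: e^(0.0984×210/365) = 1.05824693.
EUR accumulates by e^(0.0893×210/365) = 1.05272083.
So F = 28.2383 × 1.05824693 / 1.05272083 = 28.386533 (THB/EUR).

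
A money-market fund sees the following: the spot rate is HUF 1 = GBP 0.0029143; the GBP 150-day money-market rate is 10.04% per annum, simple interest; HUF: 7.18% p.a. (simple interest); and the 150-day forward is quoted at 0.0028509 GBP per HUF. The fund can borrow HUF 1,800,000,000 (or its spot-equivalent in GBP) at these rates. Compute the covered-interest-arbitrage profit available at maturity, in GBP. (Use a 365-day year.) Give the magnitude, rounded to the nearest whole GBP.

GBP 179,143

T = 150/365 years.
Route A — deposit HUF, sell forward: 1,800,000,000 × 1.029506849 × 0.0028509 = GBP 5,283,037.94.
Route B — convert at spot, deposit GBP: 1,800,000,000 × 0.0029143 × 1.041260274 = GBP 5,462,180.67.
The quoted forward undervalues HUF, so borrow HUF, convert to GBP at spot, deposit the GBP at 10.04%, and buy HUF forward at 0.0028509 to cover the loan.
Arbitrage profit = |5,283,037.94 − 5,462,180.67| = GBP 179,143.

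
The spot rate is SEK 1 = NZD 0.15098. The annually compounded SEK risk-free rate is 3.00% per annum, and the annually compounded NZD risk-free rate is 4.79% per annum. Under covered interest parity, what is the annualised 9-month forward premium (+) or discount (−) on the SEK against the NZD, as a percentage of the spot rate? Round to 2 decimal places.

+1.73%

T = 9/12 years.
F = S · g_NZD/g_SEK = 0.15098 × 1.0357141/1.0224167 = 0.15294362.
(F − S)/S ÷ T = (0.15294362 − 0.15098)/0.15098/(9/12) = 0.017341 → 1.73%.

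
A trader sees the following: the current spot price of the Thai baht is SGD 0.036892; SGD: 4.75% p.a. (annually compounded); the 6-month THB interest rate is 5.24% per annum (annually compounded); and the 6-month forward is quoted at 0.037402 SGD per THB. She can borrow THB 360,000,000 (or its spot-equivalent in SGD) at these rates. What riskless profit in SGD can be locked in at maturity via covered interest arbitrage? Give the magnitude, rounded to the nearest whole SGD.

SGD 220,104

T = 6/12 years.
Keep in THB, deliver into the forward: 360,000,000·1.0258654883·0.037402 = SGD 13,812,991.56.
Swap to SGD now, deposit: 360,000,000·0.036892·1.0234744745 = SGD 13,592,887.31.
The quoted forward overvalues THB, so borrow SGD, buy THB at spot, deposit the THB at 5.24%, and sell the proceeds forward at 0.037402.
Profit = 13,812,991.56 − 13,592,887.31 = SGD 220,104.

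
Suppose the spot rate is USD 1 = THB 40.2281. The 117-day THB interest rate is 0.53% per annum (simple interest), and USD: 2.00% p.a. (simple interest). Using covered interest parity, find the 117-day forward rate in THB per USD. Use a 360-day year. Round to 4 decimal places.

T = 117/360 years.
Growth of 1 THB over T: 1 + 0.0053×117/360 = 1.0017225.
Growth of 1 USD over T: 1 + 0.0200×117/360 = 1.006500.
CIP: F = S · (grow THB)/(grow USD) = 40.2281 × 1.0017225/1.006500 = 40.037151 THB per USD.

40.0372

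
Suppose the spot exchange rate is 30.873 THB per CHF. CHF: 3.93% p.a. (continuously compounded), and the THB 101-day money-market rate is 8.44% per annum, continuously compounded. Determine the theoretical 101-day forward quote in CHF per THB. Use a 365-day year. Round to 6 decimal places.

T = 101/365 years.
THB accumulates by e^(0.0844×101/365) = 1.0236294.
CHF accumulates by e^(0.0393×101/365) = 1.0109341.
Forward (THB per CHF) = 30.873 × 1.0236294 / 1.0109341 = 31.26070.
Quoted the other way: 1/31.26070 = 0.031989 CHF per THB.

0.031989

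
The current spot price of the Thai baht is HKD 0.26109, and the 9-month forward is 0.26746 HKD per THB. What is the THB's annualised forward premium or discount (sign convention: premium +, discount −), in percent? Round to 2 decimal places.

+3.25%

T = 9/12 years.
Period premium: (0.26746 − 0.26109)/0.26109 = 0.0243977.
Per annum: 0.0243977 / (9/12) = 0.032530 = 3.25%.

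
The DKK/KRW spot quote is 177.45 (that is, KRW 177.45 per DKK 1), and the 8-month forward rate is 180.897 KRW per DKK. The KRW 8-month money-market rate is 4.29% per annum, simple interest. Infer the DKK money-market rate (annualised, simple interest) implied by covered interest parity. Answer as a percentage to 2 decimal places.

T = 8/12 years.
CIP gives F = S · g_KRW/g_DKK, so g_KRW/g_DKK = 180.897/177.45 = 1.0194252.
The KRW side grows by 1 + 0.0429×8/12 = 1.028600.
Hence g_DKK = 1.009000.
(1.009000 − 1)/T = 0.013500, i.e. 1.35%.

1.35%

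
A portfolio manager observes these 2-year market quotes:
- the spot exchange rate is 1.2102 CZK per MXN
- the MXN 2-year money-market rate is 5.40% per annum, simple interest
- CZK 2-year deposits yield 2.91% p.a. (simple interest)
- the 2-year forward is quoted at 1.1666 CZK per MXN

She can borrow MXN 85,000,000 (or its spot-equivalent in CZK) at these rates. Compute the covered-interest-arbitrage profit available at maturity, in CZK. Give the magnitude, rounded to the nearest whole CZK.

T = 2 years.
Keep in MXN, deliver into the forward: 85,000,000·1.108000·1.1666 = CZK 109,870,388.00.
Swap to CZK now, deposit: 85,000,000·1.2102·1.058200 = CZK 108,853,859.40.
The quoted forward overvalues MXN, so borrow CZK, buy MXN at spot, deposit the MXN at 5.40%, and sell the proceeds forward at 1.1666.
Profit = 109,870,388.00 − 108,853,859.40 = CZK 1,016,529.

CZK 1,016,529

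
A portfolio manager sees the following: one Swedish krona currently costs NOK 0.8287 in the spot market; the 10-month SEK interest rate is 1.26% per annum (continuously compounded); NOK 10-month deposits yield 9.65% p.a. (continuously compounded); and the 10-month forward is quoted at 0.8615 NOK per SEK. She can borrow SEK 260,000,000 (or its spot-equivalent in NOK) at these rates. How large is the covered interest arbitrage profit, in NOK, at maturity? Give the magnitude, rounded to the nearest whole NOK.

NOK 7,150,186

T = 10/12 years.
Invest the SEK and cover forward: 260,000,000 × 1.01055531845 × 0.8615 = NOK 226,354,285.78.
Convert at spot and invest in NOK: 260,000,000 × 0.8287 × 1.08373853133 = NOK 233,504,471.44.
The quoted forward undervalues SEK, so borrow SEK, convert to NOK at spot, deposit the NOK at 9.65%, and buy SEK forward at 0.8615 to cover the loan.
Profit = 233,504,471.44 − 226,354,285.78 = NOK 7,150,186.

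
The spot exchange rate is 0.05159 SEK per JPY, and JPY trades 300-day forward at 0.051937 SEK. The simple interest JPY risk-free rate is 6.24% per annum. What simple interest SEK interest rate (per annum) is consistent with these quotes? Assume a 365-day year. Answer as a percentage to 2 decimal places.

7.10%

T = 300/365 years.
F/S = 0.051937/0.05159 = 1.0067261 = (growth of SEK) / (growth of JPY).
JPY growth factor: 1 + 0.0624×300/365 = 1.0512877.
So the SEK growth factor = 1.0583588.
(1.0583588 − 1)/T = 0.071003, i.e. 7.10%.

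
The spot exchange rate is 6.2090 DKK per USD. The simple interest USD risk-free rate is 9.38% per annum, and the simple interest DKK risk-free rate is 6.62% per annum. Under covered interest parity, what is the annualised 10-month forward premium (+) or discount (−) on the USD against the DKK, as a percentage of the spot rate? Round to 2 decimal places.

-2.56%

T = 10/12 years.
No-arbitrage forward: 6.209 × 1.0551667 / 1.0781667 = 6.0765465 DKK/USD.
Annualised premium = (F − S)/S × (1/T) = (6.0765465 − 6.209)/6.209 ÷ (10/12) = -2.56%.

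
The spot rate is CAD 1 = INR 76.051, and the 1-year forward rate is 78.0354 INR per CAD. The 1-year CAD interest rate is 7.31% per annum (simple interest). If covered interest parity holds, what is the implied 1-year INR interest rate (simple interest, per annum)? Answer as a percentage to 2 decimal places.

T = 1 year.
By CIP, F/S equals the INR-to-CAD growth ratio: 78.0354/76.051 = 1.0260930.
The CAD side grows by 1 + 0.0731×1 = 1.073100.
That pins the INR growth at 1.1011004.
(1.1011004 − 1)/T = 0.101100, i.e. 10.11%.

10.11%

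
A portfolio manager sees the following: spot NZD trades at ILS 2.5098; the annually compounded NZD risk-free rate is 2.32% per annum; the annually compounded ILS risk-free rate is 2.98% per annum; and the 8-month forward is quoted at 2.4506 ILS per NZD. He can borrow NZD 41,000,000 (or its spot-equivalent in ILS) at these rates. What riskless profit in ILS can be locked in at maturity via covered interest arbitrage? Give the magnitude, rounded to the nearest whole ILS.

T = 8/12 years.
Keep in NZD, deliver into the forward: 41,000,000·1.01540747065·2.4506 = ILS 102,022,659.45.
Swap to ILS now, deposit: 41,000,000·2.5098·1.01976928012 = ILS 104,936,094.51.
The quoted forward undervalues NZD, so borrow NZD, convert to ILS at spot, deposit the ILS at 2.98%, and buy NZD forward at 2.4506 to cover the loan.
The gap between the two covered legs is ILS 2,913,435.

ILS 2,913,435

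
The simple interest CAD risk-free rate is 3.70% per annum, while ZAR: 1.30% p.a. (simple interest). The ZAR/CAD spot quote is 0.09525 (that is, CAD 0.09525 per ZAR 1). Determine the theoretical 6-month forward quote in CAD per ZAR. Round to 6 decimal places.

T = 6/12 years.
CAD accumulates by 1 + 0.0370×6/12 = 1.018500.
ZAR growth factor: 1 + 0.0130×6/12 = 1.006500.
Forward (CAD per ZAR) = 0.09525 × 1.018500 / 1.006500 = 0.09638562.

0.096386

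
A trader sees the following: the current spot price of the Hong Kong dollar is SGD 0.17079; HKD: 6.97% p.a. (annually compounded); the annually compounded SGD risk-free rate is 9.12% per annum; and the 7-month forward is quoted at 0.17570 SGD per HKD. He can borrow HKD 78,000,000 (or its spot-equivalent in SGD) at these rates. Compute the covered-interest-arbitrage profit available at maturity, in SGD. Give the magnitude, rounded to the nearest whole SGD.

SGD 236,556

T = 7/12 years.
Route A — deposit HKD, sell forward: 78,000,000 × 1.0400865914 × 0.17570 = SGD 14,253,970.70.
Route B — convert at spot, deposit SGD: 78,000,000 × 0.17079 × 1.0522304733 = SGD 14,017,414.52.
The quoted forward overvalues HKD, so borrow SGD, buy HKD at spot, deposit the HKD at 6.97%, and sell the proceeds forward at 0.17570.
Arbitrage profit = |14,253,970.70 − 14,017,414.52| = SGD 236,556.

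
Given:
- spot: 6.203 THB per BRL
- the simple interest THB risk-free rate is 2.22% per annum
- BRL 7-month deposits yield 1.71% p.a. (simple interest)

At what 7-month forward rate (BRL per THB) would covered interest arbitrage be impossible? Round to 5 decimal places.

0.16074

T = 7/12 years.
Growth of 1 THB over T: 1 + 0.0222×7/12 = 1.012950.
BRL accumulates by 1 + 0.0171×7/12 = 1.009975.
Forward (THB per BRL) = 6.203 × 1.012950 / 1.009975 = 6.221272.
Quoted the other way: 1/6.221272 = 0.16074 BRL per THB.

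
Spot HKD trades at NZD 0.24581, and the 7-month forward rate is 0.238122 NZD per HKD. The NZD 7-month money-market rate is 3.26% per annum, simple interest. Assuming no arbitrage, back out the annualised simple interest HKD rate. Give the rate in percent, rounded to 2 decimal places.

8.90%

T = 7/12 years.
By CIP, F/S equals the NZD-to-HKD growth ratio: 0.238122/0.24581 = 0.9687238.
The NZD side grows by 1 + 0.0326×7/12 = 1.0190167.
That pins the HKD growth at 1.0519167.
r = (1.0519167 − 1)/(7/12) = 0.089000 → 8.90%.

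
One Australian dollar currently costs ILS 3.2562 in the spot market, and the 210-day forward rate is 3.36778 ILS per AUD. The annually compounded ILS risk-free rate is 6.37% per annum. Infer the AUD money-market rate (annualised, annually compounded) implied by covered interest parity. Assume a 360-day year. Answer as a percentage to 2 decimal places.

0.40%

T = 210/360 years.
F/S = 3.36778/3.2562 = 1.0342669 = (growth of ILS) / (growth of AUD).
ILS growth factor: (1 + 0.0637)^(210/360) = 1.0366795.
That pins the AUD growth at 1.0023327.
Annualise: 1.0023327^(360/210) − 1 = 0.004002 = 0.40%.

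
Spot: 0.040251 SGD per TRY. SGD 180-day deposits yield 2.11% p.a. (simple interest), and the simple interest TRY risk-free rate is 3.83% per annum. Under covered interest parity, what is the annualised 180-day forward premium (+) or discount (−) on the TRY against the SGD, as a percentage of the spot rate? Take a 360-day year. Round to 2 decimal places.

T = 180/360 years.
F = S · g_SGD/g_TRY = 0.040251 × 1.010550/1.019150 = 0.039911346.
Annualised premium = (F − S)/S × (1/T) = (0.039911346 − 0.040251)/0.040251 ÷ (180/360) = -1.69%.

-1.69%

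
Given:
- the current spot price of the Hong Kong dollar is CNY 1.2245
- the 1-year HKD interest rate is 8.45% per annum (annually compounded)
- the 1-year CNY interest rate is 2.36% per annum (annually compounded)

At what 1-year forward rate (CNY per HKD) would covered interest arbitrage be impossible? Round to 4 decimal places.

T = 1 year.
CNY growth factor: (1 + 0.0236)^1 = 1.023600.
Growth of 1 HKD over T: (1 + 0.0845)^1 = 1.084500.
So F = 1.2245 × 1.023600 / 1.084500 = 1.155738 (CNY/HKD).

1.1557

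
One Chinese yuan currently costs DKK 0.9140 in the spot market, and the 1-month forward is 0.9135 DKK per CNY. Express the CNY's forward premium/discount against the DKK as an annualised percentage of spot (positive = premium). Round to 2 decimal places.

T = 1/12 years.
CNY trades forward at -0.05470% vs spot over the period.
Per annum: -0.0005470 / (1/12) = -0.006564 = -0.66%.

-0.66%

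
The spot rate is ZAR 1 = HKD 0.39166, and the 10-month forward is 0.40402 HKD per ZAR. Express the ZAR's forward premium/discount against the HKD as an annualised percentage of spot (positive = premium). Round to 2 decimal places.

T = 10/12 years.
Period premium: (0.40402 − 0.39166)/0.39166 = 0.0315580.
×(1/T) gives 3.79% p.a.

+3.79%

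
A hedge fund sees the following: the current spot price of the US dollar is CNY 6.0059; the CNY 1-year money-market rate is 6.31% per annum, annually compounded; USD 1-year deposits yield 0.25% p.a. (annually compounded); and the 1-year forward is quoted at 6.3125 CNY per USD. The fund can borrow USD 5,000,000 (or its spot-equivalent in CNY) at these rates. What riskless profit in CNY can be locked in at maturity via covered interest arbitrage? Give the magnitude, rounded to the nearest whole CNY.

CNY 282,955

T = 1 year.
Route A — deposit USD, sell forward: 5,000,000 × 1.002500 × 6.3125 = CNY 31,641,406.25.
Route B — convert at spot, deposit CNY: 5,000,000 × 6.0059 × 1.063100 = CNY 31,924,361.45.
The quoted forward undervalues USD, so borrow USD, convert to CNY at spot, deposit the CNY at 6.31%, and buy USD forward at 6.3125 to cover the loan.
Profit = 31,924,361.45 − 31,641,406.25 = CNY 282,955.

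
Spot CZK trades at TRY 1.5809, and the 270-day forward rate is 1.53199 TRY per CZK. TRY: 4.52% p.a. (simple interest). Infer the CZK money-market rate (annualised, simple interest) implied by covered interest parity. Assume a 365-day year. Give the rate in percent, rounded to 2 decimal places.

T = 270/365 years.
F/S = 1.53199/1.5809 = 0.9690619 = (growth of TRY) / (growth of CZK).
The TRY side grows by 1 + 0.0452×270/365 = 1.0334356.
That pins the CZK growth at 1.0664289.
(1.0664289 − 1)/T = 0.089802, i.e. 8.98%.

8.98%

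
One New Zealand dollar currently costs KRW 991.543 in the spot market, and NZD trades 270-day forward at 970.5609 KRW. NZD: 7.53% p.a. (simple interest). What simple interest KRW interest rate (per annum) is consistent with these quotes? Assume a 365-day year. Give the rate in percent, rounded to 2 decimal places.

4.51%

T = 270/365 years.
CIP gives F = S · g_KRW/g_NZD, so g_KRW/g_NZD = 970.5609/991.543 = 0.9788389.
NZD growth factor: 1 + 0.0753×270/365 = 1.0557014.
That pins the KRW growth at 1.0333616.
(1.0333616 − 1)/T = 0.045100, i.e. 4.51%.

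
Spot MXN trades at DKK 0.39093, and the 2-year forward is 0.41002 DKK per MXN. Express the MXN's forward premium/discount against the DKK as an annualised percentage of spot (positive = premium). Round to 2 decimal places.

+2.44%

T = 2 years.
MXN trades forward at +4.88323% vs spot over the period.
Annualise by dividing by T: 0.0488323 / 2 = 0.024416 → 2.44%.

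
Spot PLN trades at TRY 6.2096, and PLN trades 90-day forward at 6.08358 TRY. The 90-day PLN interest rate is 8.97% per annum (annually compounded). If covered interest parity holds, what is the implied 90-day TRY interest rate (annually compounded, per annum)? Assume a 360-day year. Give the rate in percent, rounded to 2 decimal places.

T = 90/360 years.
F/S = 6.08358/6.2096 = 0.9797056 = (growth of TRY) / (growth of PLN).
PLN growth factor: (1 + 0.0897)^(90/360) = 1.0217079.
That pins the TRY growth at 1.000973.
r = 1.000973^(360/90) − 1 = 0.003898 → 0.39%.

0.39%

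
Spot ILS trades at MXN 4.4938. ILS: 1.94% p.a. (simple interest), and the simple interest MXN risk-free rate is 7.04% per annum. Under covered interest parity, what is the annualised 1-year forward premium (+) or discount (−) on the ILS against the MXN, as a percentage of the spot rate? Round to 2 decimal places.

+5.00%

T = 1 year.
CIP forward (MXN per ILS) = 4.4938 × 1.070400/1.019400 = 4.7186222.
(F − S)/S ÷ T = (4.7186222 − 4.4938)/4.4938/1 = 0.050029 → 5.00%.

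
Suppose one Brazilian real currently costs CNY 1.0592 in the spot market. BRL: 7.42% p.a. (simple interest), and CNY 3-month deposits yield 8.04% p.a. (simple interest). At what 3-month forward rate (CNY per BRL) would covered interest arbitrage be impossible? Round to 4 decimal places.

T = 3/12 years.
CNY accumulates by 1 + 0.0804×3/12 = 1.020100.
BRL accumulates by 1 + 0.0742×3/12 = 1.018550.
So F = 1.0592 × 1.020100 / 1.018550 = 1.060812 (CNY/BRL).

1.0608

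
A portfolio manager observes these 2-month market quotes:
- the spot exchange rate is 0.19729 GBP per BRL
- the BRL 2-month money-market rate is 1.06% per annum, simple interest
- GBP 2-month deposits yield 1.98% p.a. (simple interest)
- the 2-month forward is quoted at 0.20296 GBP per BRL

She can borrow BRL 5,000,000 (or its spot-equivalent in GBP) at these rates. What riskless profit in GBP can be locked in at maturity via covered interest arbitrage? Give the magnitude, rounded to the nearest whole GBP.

GBP 26,888

T = 2/12 years.
Invest the BRL and cover forward: 5,000,000 × 1.001766667 × 0.20296 = GBP 1,016,592.81.
Convert at spot and invest in GBP: 5,000,000 × 0.19729 × 1.003300 = GBP 989,705.29.
The quoted forward overvalues BRL, so borrow GBP, buy BRL at spot, deposit the BRL at 1.06%, and sell the proceeds forward at 0.20296.
Profit = 1,016,592.81 − 989,705.29 = GBP 26,888.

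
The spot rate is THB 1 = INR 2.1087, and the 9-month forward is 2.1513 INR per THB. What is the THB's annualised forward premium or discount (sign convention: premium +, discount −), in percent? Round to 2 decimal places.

+2.69%

T = 9/12 years.
Period premium: (2.1513 − 2.1087)/2.1087 = 0.0202020.
Annualise by dividing by T: 0.0202020 / (9/12) = 0.026936 → 2.69%.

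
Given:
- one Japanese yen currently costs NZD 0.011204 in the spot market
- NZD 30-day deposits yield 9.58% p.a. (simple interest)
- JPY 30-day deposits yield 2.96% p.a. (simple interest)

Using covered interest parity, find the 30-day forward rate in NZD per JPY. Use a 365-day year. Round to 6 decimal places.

0.011265

T = 30/365 years.
NZD accumulates by 1 + 0.0958×30/365 = 1.007874.
Growth of 1 JPY over T: 1 + 0.0296×30/365 = 1.0024329.
CIP: F = S · (grow NZD)/(grow JPY) = 0.011204 × 1.007874/1.0024329 = 0.01126481 NZD per JPY.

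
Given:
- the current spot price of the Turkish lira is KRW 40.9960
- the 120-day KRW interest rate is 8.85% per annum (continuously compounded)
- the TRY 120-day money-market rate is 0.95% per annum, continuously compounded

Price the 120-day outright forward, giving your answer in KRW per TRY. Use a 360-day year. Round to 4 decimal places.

T = 120/360 years.
KRW growth factor: e^(0.0885×120/360) = 1.02993944.
Growth of 1 TRY over T: e^(0.0095×120/360) = 1.00317169.
CIP: F = S · (grow KRW)/(grow TRY) = 40.996 × 1.02993944/1.00317169 = 42.089901 KRW per TRY.

42.0899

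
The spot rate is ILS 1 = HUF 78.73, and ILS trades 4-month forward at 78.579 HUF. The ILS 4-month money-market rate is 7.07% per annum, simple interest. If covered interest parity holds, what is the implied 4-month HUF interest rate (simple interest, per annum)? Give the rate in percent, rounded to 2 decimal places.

T = 4/12 years.
By CIP, F/S equals the HUF-to-ILS growth ratio: 78.579/78.73 = 0.9980821.
The ILS side grows by 1 + 0.0707×4/12 = 1.0235667.
Hence g_HUF = 1.0216036.
(1.0216036 − 1)/T = 0.064811, i.e. 6.48%.

6.48%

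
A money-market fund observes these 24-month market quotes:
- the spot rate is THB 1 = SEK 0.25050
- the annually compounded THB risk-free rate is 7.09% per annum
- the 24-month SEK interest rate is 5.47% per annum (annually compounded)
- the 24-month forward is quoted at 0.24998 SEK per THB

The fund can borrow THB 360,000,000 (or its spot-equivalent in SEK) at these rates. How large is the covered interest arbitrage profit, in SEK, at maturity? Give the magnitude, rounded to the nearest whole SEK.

T = 2 years.
Keep in THB, deliver into the forward: 360,000,000·1.14682681·0.24998 = SEK 103,206,155.75.
Swap to SEK now, deposit: 360,000,000·0.25050·1.11239209 = SEK 100,315,518.68.
The quoted forward overvalues THB, so borrow SEK, buy THB at spot, deposit the THB at 7.09%, and sell the proceeds forward at 0.24998.
The gap between the two covered legs is SEK 2,890,637.

SEK 2,890,637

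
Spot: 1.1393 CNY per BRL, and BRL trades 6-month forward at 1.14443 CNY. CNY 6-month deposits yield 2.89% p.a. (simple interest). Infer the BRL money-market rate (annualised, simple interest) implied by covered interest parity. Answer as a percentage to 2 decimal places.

1.98%

T = 6/12 years.
F/S = 1.14443/1.1393 = 1.0045028 = (growth of CNY) / (growth of BRL).
CNY growth factor: 1 + 0.0289×6/12 = 1.014450.
Hence g_BRL = 1.0099026.
(1.0099026 − 1)/T = 0.019805, i.e. 1.98%.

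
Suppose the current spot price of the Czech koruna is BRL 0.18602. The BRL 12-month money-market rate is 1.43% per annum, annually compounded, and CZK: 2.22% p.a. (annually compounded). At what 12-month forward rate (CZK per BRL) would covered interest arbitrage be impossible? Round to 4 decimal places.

T = 1 year.
Growth of 1 BRL over T: (1 + 0.0143)^1 = 1.014300.
Growth of 1 CZK over T: (1 + 0.0222)^1 = 1.022200.
CIP: F = S · (grow BRL)/(grow CZK) = 0.18602 × 1.014300/1.022200 = 0.1845824 BRL per CZK.
Quoted the other way: 1/0.1845824 = 5.4176 CZK per BRL.

5.4176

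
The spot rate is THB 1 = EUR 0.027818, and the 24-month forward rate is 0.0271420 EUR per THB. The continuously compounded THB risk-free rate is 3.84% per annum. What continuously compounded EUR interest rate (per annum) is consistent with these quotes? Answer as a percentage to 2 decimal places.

2.61%

T = 2 years.
F/S = 0.027142/0.027818 = 0.9756992 = (growth of EUR) / (growth of THB).
THB growth factor: e^(0.0384×2) = 1.0798261.
That pins the EUR growth at 1.0535855.
r = ln(1.0535855)/2 = 0.026100 → 2.61%.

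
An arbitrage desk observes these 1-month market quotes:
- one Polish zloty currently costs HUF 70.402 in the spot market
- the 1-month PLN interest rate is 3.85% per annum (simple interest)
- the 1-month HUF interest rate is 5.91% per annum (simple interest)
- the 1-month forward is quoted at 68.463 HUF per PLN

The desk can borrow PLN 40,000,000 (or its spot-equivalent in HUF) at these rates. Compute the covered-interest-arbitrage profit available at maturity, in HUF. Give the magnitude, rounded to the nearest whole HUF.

T = 1/12 years.
Invest the PLN and cover forward: 40,000,000 × 1.003208333333 × 68.463 = HUF 2,747,306,085.00.
Convert at spot and invest in HUF: 40,000,000 × 70.402 × 1.004925 = HUF 2,829,949,194.00.
The quoted forward undervalues PLN, so borrow PLN, convert to HUF at spot, deposit the HUF at 5.91%, and buy PLN forward at 68.463 to cover the loan.
The gap between the two covered legs is HUF 82,643,109.

HUF 82,643,109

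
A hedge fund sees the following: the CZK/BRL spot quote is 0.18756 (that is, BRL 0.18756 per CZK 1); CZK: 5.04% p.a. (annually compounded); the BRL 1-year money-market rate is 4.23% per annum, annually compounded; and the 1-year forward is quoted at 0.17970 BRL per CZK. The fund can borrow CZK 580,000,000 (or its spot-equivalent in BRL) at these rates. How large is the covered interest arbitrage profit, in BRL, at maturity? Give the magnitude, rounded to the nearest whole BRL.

T = 1 year.
Invest the CZK and cover forward: 580,000,000 × 1.050400 × 0.17970 = BRL 109,478,990.40.
Convert at spot and invest in BRL: 580,000,000 × 0.18756 × 1.042300 = BRL 113,386,397.04.
The quoted forward undervalues CZK, so borrow CZK, convert to BRL at spot, deposit the BRL at 4.23%, and buy CZK forward at 0.17970 to cover the loan.
The gap between the two covered legs is BRL 3,907,407.

BRL 3,907,407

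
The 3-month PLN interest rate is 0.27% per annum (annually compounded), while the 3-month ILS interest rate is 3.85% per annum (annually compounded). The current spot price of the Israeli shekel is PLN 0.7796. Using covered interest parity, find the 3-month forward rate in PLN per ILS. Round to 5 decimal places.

T = 3/12 years.
Growth of 1 PLN over T: (1 + 0.0027)^(3/12) = 1.0006743.
ILS accumulates by (1 + 0.0385)^(3/12) = 1.0094891.
Forward (PLN per ILS) = 0.7796 × 1.0006743 / 1.0094891 = 0.7727926.

0.77279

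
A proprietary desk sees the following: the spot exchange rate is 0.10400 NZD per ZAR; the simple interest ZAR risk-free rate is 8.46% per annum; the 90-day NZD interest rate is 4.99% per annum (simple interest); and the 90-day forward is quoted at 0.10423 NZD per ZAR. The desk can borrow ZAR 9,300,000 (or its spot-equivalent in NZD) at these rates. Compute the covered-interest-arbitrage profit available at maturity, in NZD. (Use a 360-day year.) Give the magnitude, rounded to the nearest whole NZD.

T = 90/360 years.
Invest the ZAR and cover forward: 9,300,000 × 1.021150 × 0.10423 = NZD 989,840.52.
Convert at spot and invest in NZD: 9,300,000 × 0.10400 × 1.012475 = NZD 979,265.82.
The quoted forward overvalues ZAR, so borrow NZD, buy ZAR at spot, deposit the ZAR at 8.46%, and sell the proceeds forward at 0.10423.
Profit = 989,840.52 − 979,265.82 = NZD 10,575.

NZD 10,575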